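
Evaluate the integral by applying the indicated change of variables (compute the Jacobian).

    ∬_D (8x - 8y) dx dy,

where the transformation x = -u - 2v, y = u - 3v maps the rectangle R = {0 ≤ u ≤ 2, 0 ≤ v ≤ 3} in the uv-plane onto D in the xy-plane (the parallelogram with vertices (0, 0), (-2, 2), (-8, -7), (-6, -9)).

Compute the Jacobian determinant of (x, y) with respect to (u, v):

    ∂(x,y)/∂(u,v) = | -1  -2 | = (-1)(-3) - (-2)(1) = 5.
                   | 1  -3 |

Its absolute value is |J| = 5 (the area scaling factor).

Substituting x = -u - 2v, y = u - 3v into the integrand,

    8x - 8y → -16u + 8v,

so the integral becomes

    ∬_R (-16u + 8v) · |J| du dv = ∫_0^2 ∫_0^3 (-80u + 40v) dv du.

Inner (v): 180 - 240u.
Outer (u): -120.

Therefore ∬_D (8x - 8y) dx dy = -120.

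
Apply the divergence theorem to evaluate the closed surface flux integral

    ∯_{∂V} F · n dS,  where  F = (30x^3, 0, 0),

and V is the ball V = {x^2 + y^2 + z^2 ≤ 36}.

By the divergence theorem,

    ∯_{∂V} F · n dS = ∭_V (∇ · F) dV.

Compute the divergence:
    ∇ · F = ∂F_x/∂x + ∂F_y/∂y + ∂F_z/∂z = 90x^2 + 0 + 0 = 90x^2.

In spherical coordinates, x = ρ sin(φ) cos(θ), y = ρ sin(φ) sin(θ), z = ρ cos(φ), dV = ρ^2 sin(φ) dρ dφ dθ, with 0 ≤ ρ ≤ 6, 0 ≤ φ ≤ π, 0 ≤ θ ≤ 2π.

The integrand, after substitution and multiplying by the volume element, becomes (90ρ^2sin(φ)^2cos(θ)^2) · ρ^2 sin(φ), so

    ∭_V (∇·F) dV = ∫_0^{2π} ∫_0^{π} ∫_0^{6} (90ρ^2sin(φ)^2cos(θ)^2) · ρ^2 sin(φ) dρ dφ dθ.

Inner (ρ from 0 to 6): 139968sin(φ)^3cos(θ)^2.
Middle (φ from 0 to π): 186624cos(θ)^2.
Outer (θ from 0 to 2π): 186624π.

Therefore ∯_{∂V} F · n dS = 186624π.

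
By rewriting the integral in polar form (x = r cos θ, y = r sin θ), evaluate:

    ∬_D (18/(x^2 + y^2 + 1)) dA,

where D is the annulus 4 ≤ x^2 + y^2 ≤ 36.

The region D is 2 ≤ r ≤ 6, 0 ≤ θ ≤ 2π in polar coordinates, where x = r cos(θ), y = r sin(θ), and dA = r dr dθ.

Under the substitution, the integrand becomes 18/(r^2 + 1), so

    ∬_D (18/(x^2 + y^2 + 1)) dA = ∫_{0}^{2π} ∫_{2}^{6} (18/(r^2 + 1)) · r dr dθ.

Inner integral (in r): ∫_{2}^{6} (18/(r^2 + 1)) · r dr = log(129961739795077/1953125).

Outer integral (in θ): ∫_{0}^{2π} (log(129961739795077/1953125)) dθ = log((129961739795077/1953125)^(2π)).

Therefore ∬_D (18/(x^2 + y^2 + 1)) dA = log((129961739795077/1953125)^(2π)).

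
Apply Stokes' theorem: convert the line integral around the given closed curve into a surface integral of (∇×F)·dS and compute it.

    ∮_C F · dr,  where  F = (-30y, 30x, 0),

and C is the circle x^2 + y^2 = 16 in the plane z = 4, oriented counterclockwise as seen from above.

Let S be the flat disk x^2 + y^2 ≤ 16 in the plane z = 4, with upward unit normal n̂ = ẑ. By Stokes' theorem,

    ∮_C F · dr = ∬_S (∇ × F) · n̂ dS = ∬_D (curl F)_z dA,

where D is the disk x^2 + y^2 ≤ 16.

Compute the curl of F = (-30y, 30x, 0):
    (∇ × F)_x = ∂F_z/∂y - ∂F_y/∂z = 0,
    (∇ × F)_y = ∂F_x/∂z - ∂F_z/∂x = 0,
    (∇ × F)_z = ∂F_y/∂x - ∂F_x/∂y = 60.

On z = 4, (curl F)_z = 60.

Convert to polar (x = r cos θ, y = r sin θ, dA = r dr dθ); the integrand becomes 60, so

    ∬_D (curl F)_z dA = ∫_0^{2π} ∫_0^{4} (60) · r dr dθ.

Inner (r from 0 to 4): 480.
Outer (θ from 0 to 2π): 960π.

Therefore ∮_C F · dr = 960π.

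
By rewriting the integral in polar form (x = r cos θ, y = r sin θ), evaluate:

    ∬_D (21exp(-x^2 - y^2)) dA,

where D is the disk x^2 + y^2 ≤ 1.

The region D is 0 ≤ r ≤ 1, 0 ≤ θ ≤ 2π in polar coordinates, where x = r cos(θ), y = r sin(θ), and dA = r dr dθ.

Under the substitution, the integrand becomes 21exp(-r^2), so

    ∬_D (21exp(-x^2 - y^2)) dA = ∫_{0}^{2π} ∫_{0}^{1} (21exp(-r^2)) · r dr dθ.

Inner integral (in r): ∫_{0}^{1} (21exp(-r^2)) · r dr = 21/2 - 21exp(-1)/2.

Outer integral (in θ): ∫_{0}^{2π} (21/2 - 21exp(-1)/2) dθ = -21π exp(-1) + 21π.

Therefore ∬_D (21exp(-x^2 - y^2)) dA = -21π exp(-1) + 21π.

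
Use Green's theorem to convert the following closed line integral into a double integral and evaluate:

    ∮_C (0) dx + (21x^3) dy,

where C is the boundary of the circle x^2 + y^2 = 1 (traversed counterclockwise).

Green's theorem converts the closed line integral into a double integral over the enclosed region D:

    ∮_C P dx + Q dy = ∬_D (∂Q/∂x - ∂P/∂y) dA.

Here P = 0, Q = 21x^3, so

    ∂Q/∂x = 63x^2,    ∂P/∂y = 0,
    ∂Q/∂x - ∂P/∂y = 63x^2.

D is the region x^2 + y^2 ≤ 1. Evaluating the double integral:

In polar coordinates (x = r cos θ, y = r sin θ, dA = r dr dθ) the integrand becomes 63r^2cos(θ)^2, so

    ∬_D (63x^2) dA = ∫_0^{2π} ∫_0^{1} (63r^2cos(θ)^2) · r dr dθ.

Inner (r from 0 to 1): 63cos(θ)^2/4.
Outer (θ from 0 to 2π): 63π/4.

Therefore ∮_C P dx + Q dy = 63π/4.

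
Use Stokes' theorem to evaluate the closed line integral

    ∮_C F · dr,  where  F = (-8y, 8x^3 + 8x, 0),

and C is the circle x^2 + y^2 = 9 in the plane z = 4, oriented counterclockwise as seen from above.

Let S be the flat disk x^2 + y^2 ≤ 9 in the plane z = 4, with upward unit normal n̂ = ẑ. By Stokes' theorem,

    ∮_C F · dr = ∬_S (∇ × F) · n̂ dS = ∬_D (curl F)_z dA,

where D is the disk x^2 + y^2 ≤ 9.

Compute the curl of F = (-8y, 8x^3 + 8x, 0):
    (∇ × F)_x = ∂F_z/∂y - ∂F_y/∂z = 0,
    (∇ × F)_y = ∂F_x/∂z - ∂F_z/∂x = 0,
    (∇ × F)_z = ∂F_y/∂x - ∂F_x/∂y = 24x^2 + 16.

On z = 4, (curl F)_z = 24x^2 + 16.

Convert to polar (x = r cos θ, y = r sin θ, dA = r dr dθ); the integrand becomes 24r^2cos(θ)^2 + 16, so

    ∬_D (curl F)_z dA = ∫_0^{2π} ∫_0^{3} (24r^2cos(θ)^2 + 16) · r dr dθ.

Inner (r from 0 to 3): 486cos(θ)^2 + 72.
Outer (θ from 0 to 2π): 630π.

Therefore ∮_C F · dr = 630π.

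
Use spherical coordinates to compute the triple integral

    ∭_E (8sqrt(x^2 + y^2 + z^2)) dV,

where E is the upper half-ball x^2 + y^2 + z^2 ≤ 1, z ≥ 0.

In spherical coordinates, x = ρ sin(φ) cos(θ), y = ρ sin(φ) sin(θ), z = ρ cos(φ), and dV = ρ^2 sin(φ) dρ dφ dθ.

The integrand becomes 8ρ, so

    ∭_E (8sqrt(x^2 + y^2 + z^2)) dV = ∫_{0}^{2π} ∫_{0}^{π/2} ∫_{0}^{1} (8ρ) · ρ^2 sin(φ) dρ dφ dθ.

Inner (ρ): 2sin(φ).
Middle (φ): 2.
Outer (θ): 4π.

Therefore the triple integral equals 4π.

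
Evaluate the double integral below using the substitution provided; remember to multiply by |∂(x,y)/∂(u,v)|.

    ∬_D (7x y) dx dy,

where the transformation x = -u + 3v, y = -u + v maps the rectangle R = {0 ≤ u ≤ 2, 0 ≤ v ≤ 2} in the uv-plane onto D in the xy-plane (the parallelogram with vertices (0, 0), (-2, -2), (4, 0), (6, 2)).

Compute the Jacobian determinant of (x, y) with respect to (u, v):

    ∂(x,y)/∂(u,v) = | -1  3 | = (-1)(1) - (3)(-1) = 2.
                   | -1  1 |

Its absolute value is |J| = 2 (the area scaling factor).

Substituting x = -u + 3v, y = -u + v into the integrand,

    7x y → 7u^2 - 28u v + 21v^2,

so the integral becomes

    ∬_R (7u^2 - 28u v + 21v^2) · |J| du dv = ∫_0^2 ∫_0^2 (14u^2 - 56u v + 42v^2) dv du.

Inner (v): 28u^2 - 112u + 112.
Outer (u): 224/3.

Therefore ∬_D (7x y) dx dy = 224/3.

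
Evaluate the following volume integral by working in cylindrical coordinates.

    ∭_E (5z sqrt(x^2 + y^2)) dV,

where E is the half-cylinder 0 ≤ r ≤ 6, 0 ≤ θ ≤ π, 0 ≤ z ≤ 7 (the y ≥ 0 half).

In cylindrical coordinates, x = r cos(θ), y = r sin(θ), z = z, and dV = r dr dθ dz.

The integrand becomes 5r z, so

    ∭_E (5z sqrt(x^2 + y^2)) dV = ∫_{0}^{π} ∫_{0}^{6} ∫_{0}^{7} (5r z) · r dz dr dθ.

Inner (z): 245r^2/2.
Middle (r from 0 to 6): 8820.
Outer (θ): 8820π.

Therefore the triple integral equals 8820π.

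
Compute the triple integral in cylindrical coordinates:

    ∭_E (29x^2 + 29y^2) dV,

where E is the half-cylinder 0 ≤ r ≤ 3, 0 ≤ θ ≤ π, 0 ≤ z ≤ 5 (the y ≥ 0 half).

In cylindrical coordinates, x = r cos(θ), y = r sin(θ), z = z, and dV = r dr dθ dz.

The integrand becomes 29r^2, so

    ∭_E (29x^2 + 29y^2) dV = ∫_{0}^{π} ∫_{0}^{3} ∫_{0}^{5} (29r^2) · r dz dr dθ.

Inner (z): 145r^3.
Middle (r from 0 to 3): 11745/4.
Outer (θ): 11745π/4.

Therefore the triple integral equals 11745π/4.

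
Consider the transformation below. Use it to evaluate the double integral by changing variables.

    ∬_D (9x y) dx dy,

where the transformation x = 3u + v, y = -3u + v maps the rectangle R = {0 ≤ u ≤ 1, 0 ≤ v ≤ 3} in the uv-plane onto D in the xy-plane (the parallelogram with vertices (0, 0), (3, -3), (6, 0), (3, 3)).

Compute the Jacobian determinant of (x, y) with respect to (u, v):

    ∂(x,y)/∂(u,v) = | 3  1 | = (3)(1) - (1)(-3) = 6.
                   | -3  1 |

Its absolute value is |J| = 6 (the area scaling factor).

Substituting x = 3u + v, y = -3u + v into the integrand,

    9x y → -81u^2 + 9v^2,

so the integral becomes

    ∬_R (-81u^2 + 9v^2) · |J| du dv = ∫_0^1 ∫_0^3 (-486u^2 + 54v^2) dv du.

Inner (v): 486 - 1458u^2.
Outer (u): 0.

Therefore ∬_D (9x y) dx dy = 0.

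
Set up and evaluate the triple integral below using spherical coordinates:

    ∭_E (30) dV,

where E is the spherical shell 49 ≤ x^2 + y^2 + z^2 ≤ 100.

In spherical coordinates, x = ρ sin(φ) cos(θ), y = ρ sin(φ) sin(θ), z = ρ cos(φ), and dV = ρ^2 sin(φ) dρ dφ dθ.

The integrand becomes 30, so

    ∭_E (30) dV = ∫_{0}^{2π} ∫_{0}^{π} ∫_{7}^{10} (30) · ρ^2 sin(φ) dρ dφ dθ.

Inner (ρ): 6570sin(φ).
Middle (φ): 13140.
Outer (θ): 26280π.

Therefore the triple integral equals 26280π.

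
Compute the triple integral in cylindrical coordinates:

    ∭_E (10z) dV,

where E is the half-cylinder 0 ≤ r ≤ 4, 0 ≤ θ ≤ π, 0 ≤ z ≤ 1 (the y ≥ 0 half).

In cylindrical coordinates, x = r cos(θ), y = r sin(θ), z = z, and dV = r dr dθ dz.

The integrand becomes 10z, so

    ∭_E (10z) dV = ∫_{0}^{π} ∫_{0}^{4} ∫_{0}^{1} (10z) · r dz dr dθ.

Inner (z): 5r.
Middle (r from 0 to 4): 40.
Outer (θ): 40π.

Therefore the triple integral equals 40π.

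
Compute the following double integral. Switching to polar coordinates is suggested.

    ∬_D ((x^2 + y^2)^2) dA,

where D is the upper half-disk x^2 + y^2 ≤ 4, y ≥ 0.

The region D is 0 ≤ r ≤ 2, 0 ≤ θ ≤ π in polar coordinates, where x = r cos(θ), y = r sin(θ), and dA = r dr dθ.

Under the substitution, the integrand becomes r^4, so

    ∬_D ((x^2 + y^2)^2) dA = ∫_{0}^{π} ∫_{0}^{2} (r^4) · r dr dθ.

Inner integral (in r): ∫_{0}^{2} (r^4) · r dr = 32/3.

Outer integral (in θ): ∫_{0}^{π} (32/3) dθ = 32π/3.

Therefore ∬_D ((x^2 + y^2)^2) dA = 32π/3.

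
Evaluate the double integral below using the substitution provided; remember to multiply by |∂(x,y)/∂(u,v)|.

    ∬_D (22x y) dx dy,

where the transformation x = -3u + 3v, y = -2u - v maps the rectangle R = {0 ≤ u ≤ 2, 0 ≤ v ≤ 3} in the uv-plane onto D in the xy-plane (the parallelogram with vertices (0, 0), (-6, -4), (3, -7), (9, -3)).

Compute the Jacobian determinant of (x, y) with respect to (u, v):

    ∂(x,y)/∂(u,v) = | -3  3 | = (-3)(-1) - (3)(-2) = 9.
                   | -2  -1 |

Its absolute value is |J| = 9 (the area scaling factor).

Substituting x = -3u + 3v, y = -2u - v into the integrand,

    22x y → 132u^2 - 66u v - 66v^2,

so the integral becomes

    ∬_R (132u^2 - 66u v - 66v^2) · |J| du dv = ∫_0^2 ∫_0^3 (1188u^2 - 594u v - 594v^2) dv du.

Inner (v): 3564u^2 - 2673u - 5346.
Outer (u): -6534.

Therefore ∬_D (22x y) dx dy = -6534.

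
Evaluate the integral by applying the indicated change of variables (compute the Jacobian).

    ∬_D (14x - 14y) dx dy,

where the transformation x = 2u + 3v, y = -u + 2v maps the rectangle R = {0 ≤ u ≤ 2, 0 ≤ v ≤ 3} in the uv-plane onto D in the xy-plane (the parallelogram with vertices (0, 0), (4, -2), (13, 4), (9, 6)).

Compute the Jacobian determinant of (x, y) with respect to (u, v):

    ∂(x,y)/∂(u,v) = | 2  3 | = (2)(2) - (3)(-1) = 7.
                   | -1  2 |

Its absolute value is |J| = 7 (the area scaling factor).

Substituting x = 2u + 3v, y = -u + 2v into the integrand,

    14x - 14y → 42u + 14v,

so the integral becomes

    ∬_R (42u + 14v) · |J| du dv = ∫_0^2 ∫_0^3 (294u + 98v) dv du.

Inner (v): 882u + 441.
Outer (u): 2646.

Therefore ∬_D (14x - 14y) dx dy = 2646.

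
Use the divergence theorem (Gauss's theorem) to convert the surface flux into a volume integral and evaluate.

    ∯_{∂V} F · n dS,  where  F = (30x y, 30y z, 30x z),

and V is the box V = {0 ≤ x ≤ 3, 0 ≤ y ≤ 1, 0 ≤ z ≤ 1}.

By the divergence theorem,

    ∯_{∂V} F · n dS = ∭_V (∇ · F) dV.

Compute the divergence:
    ∇ · F = ∂F_x/∂x + ∂F_y/∂y + ∂F_z/∂z = 30y + 30z + 30x = 30x + 30y + 30z.

V is a rectangular box, so dV = dx dy dz with 0 ≤ x ≤ 3, 0 ≤ y ≤ 1, 0 ≤ z ≤ 1.

Integrate (30x + 30y + 30z) over V as an iterated integral:

    ∭_V (∇·F) dV = ∫_0^{3} ∫_0^{1} ∫_0^{1} (30x + 30y + 30z) dz dy dx.

Inner (z from 0 to 1): 30x + 30y + 15.
Middle (y from 0 to 1): 30x + 30.
Outer (x from 0 to 3): 225.

Therefore ∯_{∂V} F · n dS = 225.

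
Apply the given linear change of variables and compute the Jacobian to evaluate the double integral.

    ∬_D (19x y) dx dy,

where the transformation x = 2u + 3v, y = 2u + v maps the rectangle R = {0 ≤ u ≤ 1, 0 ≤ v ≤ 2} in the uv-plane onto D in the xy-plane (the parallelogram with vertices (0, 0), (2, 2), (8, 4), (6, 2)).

Compute the Jacobian determinant of (x, y) with respect to (u, v):

    ∂(x,y)/∂(u,v) = | 2  3 | = (2)(1) - (3)(2) = -4.
                   | 2  1 |

Its absolute value is |J| = 4 (the area scaling factor).

Substituting x = 2u + 3v, y = 2u + v into the integrand,

    19x y → 76u^2 + 152u v + 57v^2,

so the integral becomes

    ∬_R (76u^2 + 152u v + 57v^2) · |J| du dv = ∫_0^1 ∫_0^2 (304u^2 + 608u v + 228v^2) dv du.

Inner (v): 608u^2 + 1216u + 608.
Outer (u): 4256/3.

Therefore ∬_D (19x y) dx dy = 4256/3.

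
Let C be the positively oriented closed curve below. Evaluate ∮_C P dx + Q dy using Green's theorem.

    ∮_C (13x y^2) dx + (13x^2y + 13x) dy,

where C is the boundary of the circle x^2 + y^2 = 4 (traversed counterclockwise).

Green's theorem converts the closed line integral into a double integral over the enclosed region D:

    ∮_C P dx + Q dy = ∬_D (∂Q/∂x - ∂P/∂y) dA.

Here P = 13x y^2, Q = 13x^2y + 13x, so

    ∂Q/∂x = 26x y + 13,    ∂P/∂y = 26x y,
    ∂Q/∂x - ∂P/∂y = 13.

D is the region x^2 + y^2 ≤ 4. Evaluating the double integral:

In polar coordinates (x = r cos θ, y = r sin θ, dA = r dr dθ) the integrand becomes 13, so

    ∬_D (13) dA = ∫_0^{2π} ∫_0^{2} (13) · r dr dθ.

Inner (r from 0 to 2): 26.
Outer (θ from 0 to 2π): 52π.

Therefore ∮_C P dx + Q dy = 52π.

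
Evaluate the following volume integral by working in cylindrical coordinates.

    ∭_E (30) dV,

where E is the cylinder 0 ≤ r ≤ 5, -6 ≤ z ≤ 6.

In cylindrical coordinates, x = r cos(θ), y = r sin(θ), z = z, and dV = r dr dθ dz.

The integrand becomes 30, so

    ∭_E (30) dV = ∫_{0}^{2π} ∫_{0}^{5} ∫_{-6}^{6} (30) · r dz dr dθ.

Inner (z): 360r.
Middle (r from 0 to 5): 4500.
Outer (θ): 9000π.

Therefore the triple integral equals 9000π.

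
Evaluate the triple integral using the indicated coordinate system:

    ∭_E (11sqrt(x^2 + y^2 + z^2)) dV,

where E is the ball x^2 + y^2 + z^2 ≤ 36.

In spherical coordinates, x = ρ sin(φ) cos(θ), y = ρ sin(φ) sin(θ), z = ρ cos(φ), and dV = ρ^2 sin(φ) dρ dφ dθ.

The integrand becomes 11ρ, so

    ∭_E (11sqrt(x^2 + y^2 + z^2)) dV = ∫_{0}^{2π} ∫_{0}^{π} ∫_{0}^{6} (11ρ) · ρ^2 sin(φ) dρ dφ dθ.

Inner (ρ): 3564sin(φ).
Middle (φ): 7128.
Outer (θ): 14256π.

Therefore the triple integral equals 14256π.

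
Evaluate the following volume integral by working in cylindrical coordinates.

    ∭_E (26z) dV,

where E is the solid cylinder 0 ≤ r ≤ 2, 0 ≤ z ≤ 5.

In cylindrical coordinates, x = r cos(θ), y = r sin(θ), z = z, and dV = r dr dθ dz.

The integrand becomes 26z, so

    ∭_E (26z) dV = ∫_{0}^{2π} ∫_{0}^{2} ∫_{0}^{5} (26z) · r dz dr dθ.

Inner (z): 325r.
Middle (r from 0 to 2): 650.
Outer (θ): 1300π.

Therefore the triple integral equals 1300π.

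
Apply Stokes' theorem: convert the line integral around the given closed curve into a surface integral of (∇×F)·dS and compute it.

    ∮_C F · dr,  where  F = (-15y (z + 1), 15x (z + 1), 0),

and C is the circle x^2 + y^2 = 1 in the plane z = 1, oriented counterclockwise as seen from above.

Let S be the flat disk x^2 + y^2 ≤ 1 in the plane z = 1, with upward unit normal n̂ = ẑ. By Stokes' theorem,

    ∮_C F · dr = ∬_S (∇ × F) · n̂ dS = ∬_D (curl F)_z dA,

where D is the disk x^2 + y^2 ≤ 1.

Compute the curl of F = (-15y (z + 1), 15x (z + 1), 0):
    (∇ × F)_x = ∂F_z/∂y - ∂F_y/∂z = -15x,
    (∇ × F)_y = ∂F_x/∂z - ∂F_z/∂x = -15y,
    (∇ × F)_z = ∂F_y/∂x - ∂F_x/∂y = 30z + 30.

On z = 1, (curl F)_z = 60.

Convert to polar (x = r cos θ, y = r sin θ, dA = r dr dθ); the integrand becomes 60, so

    ∬_D (curl F)_z dA = ∫_0^{2π} ∫_0^{1} (60) · r dr dθ.

Inner (r from 0 to 1): 30.
Outer (θ from 0 to 2π): 60π.

Therefore ∮_C F · dr = 60π.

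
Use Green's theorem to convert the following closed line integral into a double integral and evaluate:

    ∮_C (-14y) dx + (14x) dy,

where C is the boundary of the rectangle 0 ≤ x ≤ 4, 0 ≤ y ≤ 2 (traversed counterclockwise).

Green's theorem converts the closed line integral into a double integral over the enclosed region D:

    ∮_C P dx + Q dy = ∬_D (∂Q/∂x - ∂P/∂y) dA.

Here P = -14y, Q = 14x, so

    ∂Q/∂x = 14,    ∂P/∂y = -14,
    ∂Q/∂x - ∂P/∂y = 28.

D is the region 0 ≤ x ≤ 4, 0 ≤ y ≤ 2. Evaluating the double integral:

    ∬_D (28) dA = ∫_0^{4} ∫_0^{2} (28) dy dx.

Inner (y from 0 to 2): 56.
Outer (x from 0 to 4): 224.

Therefore ∮_C P dx + Q dy = 224.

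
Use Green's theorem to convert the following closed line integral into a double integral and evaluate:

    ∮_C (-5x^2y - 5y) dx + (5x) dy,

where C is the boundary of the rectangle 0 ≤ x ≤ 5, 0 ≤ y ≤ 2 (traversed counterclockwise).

Green's theorem converts the closed line integral into a double integral over the enclosed region D:

    ∮_C P dx + Q dy = ∬_D (∂Q/∂x - ∂P/∂y) dA.

Here P = -5x^2y - 5y, Q = 5x, so

    ∂Q/∂x = 5,    ∂P/∂y = -5x^2 - 5,
    ∂Q/∂x - ∂P/∂y = 5x^2 + 10.

D is the region 0 ≤ x ≤ 5, 0 ≤ y ≤ 2. Evaluating the double integral:

    ∬_D (5x^2 + 10) dA = ∫_0^{5} ∫_0^{2} (5x^2 + 10) dy dx.

Inner (y from 0 to 2): 10x^2 + 20.
Outer (x from 0 to 5): 1550/3.

Therefore ∮_C P dx + Q dy = 1550/3.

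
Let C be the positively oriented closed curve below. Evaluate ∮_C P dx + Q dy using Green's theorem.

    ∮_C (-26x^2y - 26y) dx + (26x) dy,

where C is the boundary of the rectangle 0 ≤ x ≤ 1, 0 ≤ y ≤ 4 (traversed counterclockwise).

Green's theorem converts the closed line integral into a double integral over the enclosed region D:

    ∮_C P dx + Q dy = ∬_D (∂Q/∂x - ∂P/∂y) dA.

Here P = -26x^2y - 26y, Q = 26x, so

    ∂Q/∂x = 26,    ∂P/∂y = -26x^2 - 26,
    ∂Q/∂x - ∂P/∂y = 26x^2 + 52.

D is the region 0 ≤ x ≤ 1, 0 ≤ y ≤ 4. Evaluating the double integral:

    ∬_D (26x^2 + 52) dA = ∫_0^{1} ∫_0^{4} (26x^2 + 52) dy dx.

Inner (y from 0 to 4): 104x^2 + 208.
Outer (x from 0 to 1): 728/3.

Therefore ∮_C P dx + Q dy = 728/3.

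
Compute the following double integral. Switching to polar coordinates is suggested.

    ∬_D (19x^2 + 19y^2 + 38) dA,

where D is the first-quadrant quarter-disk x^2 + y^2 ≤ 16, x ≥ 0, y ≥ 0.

The region D is 0 ≤ r ≤ 4, 0 ≤ θ ≤ π/2 in polar coordinates, where x = r cos(θ), y = r sin(θ), and dA = r dr dθ.

Under the substitution, the integrand becomes 19r^2 + 38, so

    ∬_D (19x^2 + 19y^2 + 38) dA = ∫_{0}^{π/2} ∫_{0}^{4} (19r^2 + 38) · r dr dθ.

Inner integral (in r): ∫_{0}^{4} (19r^2 + 38) · r dr = 1520.

Outer integral (in θ): ∫_{0}^{π/2} (1520) dθ = 760π.

Therefore ∬_D (19x^2 + 19y^2 + 38) dA = 760π.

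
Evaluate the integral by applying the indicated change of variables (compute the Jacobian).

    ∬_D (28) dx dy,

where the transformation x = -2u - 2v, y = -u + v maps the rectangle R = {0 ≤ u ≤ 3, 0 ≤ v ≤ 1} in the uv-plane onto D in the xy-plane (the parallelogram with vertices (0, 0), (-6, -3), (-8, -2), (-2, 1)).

Compute the Jacobian determinant of (x, y) with respect to (u, v):

    ∂(x,y)/∂(u,v) = | -2  -2 | = (-2)(1) - (-2)(-1) = -4.
                   | -1  1 |

Its absolute value is |J| = 4 (the area scaling factor).

Substituting x = -2u - 2v, y = -u + v into the integrand,

    28 → 28,

so the integral becomes

    ∬_R (28) · |J| du dv = ∫_0^3 ∫_0^1 (112) dv du.

Inner (v): 112.
Outer (u): 336.

Therefore ∬_D (28) dx dy = 336.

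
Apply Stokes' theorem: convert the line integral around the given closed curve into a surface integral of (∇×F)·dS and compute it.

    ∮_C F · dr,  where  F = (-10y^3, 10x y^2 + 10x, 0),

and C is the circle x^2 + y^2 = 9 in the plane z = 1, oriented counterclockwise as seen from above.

Let S be the flat disk x^2 + y^2 ≤ 9 in the plane z = 1, with upward unit normal n̂ = ẑ. By Stokes' theorem,

    ∮_C F · dr = ∬_S (∇ × F) · n̂ dS = ∬_D (curl F)_z dA,

where D is the disk x^2 + y^2 ≤ 9.

Compute the curl of F = (-10y^3, 10x y^2 + 10x, 0):
    (∇ × F)_x = ∂F_z/∂y - ∂F_y/∂z = 0,
    (∇ × F)_y = ∂F_x/∂z - ∂F_z/∂x = 0,
    (∇ × F)_z = ∂F_y/∂x - ∂F_x/∂y = 40y^2 + 10.

On z = 1, (curl F)_z = 40y^2 + 10.

Convert to polar (x = r cos θ, y = r sin θ, dA = r dr dθ); the integrand becomes 40r^2sin(θ)^2 + 10, so

    ∬_D (curl F)_z dA = ∫_0^{2π} ∫_0^{3} (40r^2sin(θ)^2 + 10) · r dr dθ.

Inner (r from 0 to 3): 810sin(θ)^2 + 45.
Outer (θ from 0 to 2π): 900π.

Therefore ∮_C F · dr = 900π.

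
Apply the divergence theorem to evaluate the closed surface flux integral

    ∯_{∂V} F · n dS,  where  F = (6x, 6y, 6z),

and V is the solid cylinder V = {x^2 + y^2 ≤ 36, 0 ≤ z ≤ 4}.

By the divergence theorem,

    ∯_{∂V} F · n dS = ∭_V (∇ · F) dV.

Compute the divergence:
    ∇ · F = ∂F_x/∂x + ∂F_y/∂y + ∂F_z/∂z = 6 + 6 + 6 = 18.

In cylindrical coordinates, x = r cos(θ), y = r sin(θ), z = z, dV = r dr dθ dz, with 0 ≤ r ≤ 6, 0 ≤ θ ≤ 2π, 0 ≤ z ≤ 4.

The integrand, after substitution and multiplying by the volume element, becomes (18) · r, so

    ∭_V (∇·F) dV = ∫_0^{2π} ∫_0^{6} ∫_0^{4} (18) · r dz dr dθ.

Inner (z from 0 to 4): 72r.
Middle (r from 0 to 6): 1296.
Outer (θ from 0 to 2π): 2592π.

Therefore ∯_{∂V} F · n dS = 2592π.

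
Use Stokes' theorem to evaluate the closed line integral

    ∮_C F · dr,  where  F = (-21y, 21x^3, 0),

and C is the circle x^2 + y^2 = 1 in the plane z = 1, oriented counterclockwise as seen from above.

Let S be the flat disk x^2 + y^2 ≤ 1 in the plane z = 1, with upward unit normal n̂ = ẑ. By Stokes' theorem,

    ∮_C F · dr = ∬_S (∇ × F) · n̂ dS = ∬_D (curl F)_z dA,

where D is the disk x^2 + y^2 ≤ 1.

Compute the curl of F = (-21y, 21x^3, 0):
    (∇ × F)_x = ∂F_z/∂y - ∂F_y/∂z = 0,
    (∇ × F)_y = ∂F_x/∂z - ∂F_z/∂x = 0,
    (∇ × F)_z = ∂F_y/∂x - ∂F_x/∂y = 63x^2 + 21.

On z = 1, (curl F)_z = 63x^2 + 21.

Convert to polar (x = r cos θ, y = r sin θ, dA = r dr dθ); the integrand becomes 63r^2cos(θ)^2 + 21, so

    ∬_D (curl F)_z dA = ∫_0^{2π} ∫_0^{1} (63r^2cos(θ)^2 + 21) · r dr dθ.

Inner (r from 0 to 1): 63cos(θ)^2/4 + 21/2.
Outer (θ from 0 to 2π): 147π/4.

Therefore ∮_C F · dr = 147π/4.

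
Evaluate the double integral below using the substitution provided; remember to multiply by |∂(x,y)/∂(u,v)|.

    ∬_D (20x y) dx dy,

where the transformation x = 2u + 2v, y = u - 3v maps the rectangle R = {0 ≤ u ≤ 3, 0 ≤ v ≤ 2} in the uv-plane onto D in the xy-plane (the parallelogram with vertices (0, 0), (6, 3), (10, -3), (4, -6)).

Compute the Jacobian determinant of (x, y) with respect to (u, v):

    ∂(x,y)/∂(u,v) = | 2  2 | = (2)(-3) - (2)(1) = -8.
                   | 1  -3 |

Its absolute value is |J| = 8 (the area scaling factor).

Substituting x = 2u + 2v, y = u - 3v into the integrand,

    20x y → 40u^2 - 80u v - 120v^2,

so the integral becomes

    ∬_R (40u^2 - 80u v - 120v^2) · |J| du dv = ∫_0^3 ∫_0^2 (320u^2 - 640u v - 960v^2) dv du.

Inner (v): 640u^2 - 1280u - 2560.
Outer (u): -7680.

Therefore ∬_D (20x y) dx dy = -7680.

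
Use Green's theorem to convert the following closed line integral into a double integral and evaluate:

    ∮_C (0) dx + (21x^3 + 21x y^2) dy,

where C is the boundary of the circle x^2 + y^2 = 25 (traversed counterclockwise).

Green's theorem converts the closed line integral into a double integral over the enclosed region D:

    ∮_C P dx + Q dy = ∬_D (∂Q/∂x - ∂P/∂y) dA.

Here P = 0, Q = 21x^3 + 21x y^2, so

    ∂Q/∂x = 63x^2 + 21y^2,    ∂P/∂y = 0,
    ∂Q/∂x - ∂P/∂y = 63x^2 + 21y^2.

D is the region x^2 + y^2 ≤ 25. Evaluating the double integral:

In polar coordinates (x = r cos θ, y = r sin θ, dA = r dr dθ) the integrand becomes 21r^2(cos(2θ) + 2), so

    ∬_D (63x^2 + 21y^2) dA = ∫_0^{2π} ∫_0^{5} (21r^2(cos(2θ) + 2)) · r dr dθ.

Inner (r from 0 to 5): 13125cos(2θ)/4 + 13125/2.
Outer (θ from 0 to 2π): 13125π.

Therefore ∮_C P dx + Q dy = 13125π.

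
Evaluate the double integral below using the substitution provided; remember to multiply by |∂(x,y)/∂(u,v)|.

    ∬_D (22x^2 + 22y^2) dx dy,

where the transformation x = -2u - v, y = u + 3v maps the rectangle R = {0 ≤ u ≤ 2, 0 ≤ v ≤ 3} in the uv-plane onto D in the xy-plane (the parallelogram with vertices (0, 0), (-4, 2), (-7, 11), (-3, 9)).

Compute the Jacobian determinant of (x, y) with respect to (u, v):

    ∂(x,y)/∂(u,v) = | -2  -1 | = (-2)(3) - (-1)(1) = -5.
                   | 1  3 |

Its absolute value is |J| = 5 (the area scaling factor).

Substituting x = -2u - v, y = u + 3v into the integrand,

    22x^2 + 22y^2 → 110u^2 + 220u v + 220v^2,

so the integral becomes

    ∬_R (110u^2 + 220u v + 220v^2) · |J| du dv = ∫_0^2 ∫_0^3 (550u^2 + 1100u v + 1100v^2) dv du.

Inner (v): 1650u^2 + 4950u + 9900.
Outer (u): 34100.

Therefore ∬_D (22x^2 + 22y^2) dx dy = 34100.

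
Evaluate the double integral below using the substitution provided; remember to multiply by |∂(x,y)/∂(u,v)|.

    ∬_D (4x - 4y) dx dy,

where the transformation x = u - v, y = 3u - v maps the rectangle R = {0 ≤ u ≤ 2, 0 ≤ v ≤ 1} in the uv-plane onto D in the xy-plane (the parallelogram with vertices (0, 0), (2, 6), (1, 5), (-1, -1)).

Compute the Jacobian determinant of (x, y) with respect to (u, v):

    ∂(x,y)/∂(u,v) = | 1  -1 | = (1)(-1) - (-1)(3) = 2.
                   | 3  -1 |

Its absolute value is |J| = 2 (the area scaling factor).

Substituting x = u - v, y = 3u - v into the integrand,

    4x - 4y → -8u,

so the integral becomes

    ∬_R (-8u) · |J| du dv = ∫_0^2 ∫_0^1 (-16u) dv du.

Inner (v): -16u.
Outer (u): -32.

Therefore ∬_D (4x - 4y) dx dy = -32.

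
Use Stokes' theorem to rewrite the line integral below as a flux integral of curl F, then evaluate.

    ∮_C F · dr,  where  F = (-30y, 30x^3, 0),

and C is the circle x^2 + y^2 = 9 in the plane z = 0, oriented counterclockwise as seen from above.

Let S be the flat disk x^2 + y^2 ≤ 9 in the plane z = 0, with upward unit normal n̂ = ẑ. By Stokes' theorem,

    ∮_C F · dr = ∬_S (∇ × F) · n̂ dS = ∬_D (curl F)_z dA,

where D is the disk x^2 + y^2 ≤ 9.

Compute the curl of F = (-30y, 30x^3, 0):
    (∇ × F)_x = ∂F_z/∂y - ∂F_y/∂z = 0,
    (∇ × F)_y = ∂F_x/∂z - ∂F_z/∂x = 0,
    (∇ × F)_z = ∂F_y/∂x - ∂F_x/∂y = 90x^2 + 30.

On z = 0, (curl F)_z = 90x^2 + 30.

Convert to polar (x = r cos θ, y = r sin θ, dA = r dr dθ); the integrand becomes 90r^2cos(θ)^2 + 30, so

    ∬_D (curl F)_z dA = ∫_0^{2π} ∫_0^{3} (90r^2cos(θ)^2 + 30) · r dr dθ.

Inner (r from 0 to 3): 3645cos(θ)^2/2 + 135.
Outer (θ from 0 to 2π): 4185π/2.

Therefore ∮_C F · dr = 4185π/2.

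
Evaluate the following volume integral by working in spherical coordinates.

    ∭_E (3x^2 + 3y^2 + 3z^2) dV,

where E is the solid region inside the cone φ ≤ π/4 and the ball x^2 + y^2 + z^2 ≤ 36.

In spherical coordinates, x = ρ sin(φ) cos(θ), y = ρ sin(φ) sin(θ), z = ρ cos(φ), and dV = ρ^2 sin(φ) dρ dφ dθ.

The integrand becomes 3ρ^2, so

    ∭_E (3x^2 + 3y^2 + 3z^2) dV = ∫_{0}^{2π} ∫_{0}^{π/4} ∫_{0}^{6} (3ρ^2) · ρ^2 sin(φ) dρ dφ dθ.

Inner (ρ): 23328sin(φ)/5.
Middle (φ): 23328/5 - 11664sqrt(2)/5.
Outer (θ): 23328π (2 - sqrt(2))/5.

Therefore the triple integral equals 23328π (2 - sqrt(2))/5.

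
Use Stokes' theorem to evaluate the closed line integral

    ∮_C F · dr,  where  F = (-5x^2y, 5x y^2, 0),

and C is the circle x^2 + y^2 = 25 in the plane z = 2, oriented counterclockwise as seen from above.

Let S be the flat disk x^2 + y^2 ≤ 25 in the plane z = 2, with upward unit normal n̂ = ẑ. By Stokes' theorem,

    ∮_C F · dr = ∬_S (∇ × F) · n̂ dS = ∬_D (curl F)_z dA,

where D is the disk x^2 + y^2 ≤ 25.

Compute the curl of F = (-5x^2y, 5x y^2, 0):
    (∇ × F)_x = ∂F_z/∂y - ∂F_y/∂z = 0,
    (∇ × F)_y = ∂F_x/∂z - ∂F_z/∂x = 0,
    (∇ × F)_z = ∂F_y/∂x - ∂F_x/∂y = 5x^2 + 5y^2.

On z = 2, (curl F)_z = 5x^2 + 5y^2.

Convert to polar (x = r cos θ, y = r sin θ, dA = r dr dθ); the integrand becomes 5r^2, so

    ∬_D (curl F)_z dA = ∫_0^{2π} ∫_0^{5} (5r^2) · r dr dθ.

Inner (r from 0 to 5): 3125/4.
Outer (θ from 0 to 2π): 3125π/2.

Therefore ∮_C F · dr = 3125π/2.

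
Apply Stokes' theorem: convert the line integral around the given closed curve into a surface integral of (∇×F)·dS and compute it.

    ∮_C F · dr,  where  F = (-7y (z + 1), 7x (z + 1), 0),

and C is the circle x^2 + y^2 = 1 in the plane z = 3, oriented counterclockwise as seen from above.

Let S be the flat disk x^2 + y^2 ≤ 1 in the plane z = 3, with upward unit normal n̂ = ẑ. By Stokes' theorem,

    ∮_C F · dr = ∬_S (∇ × F) · n̂ dS = ∬_D (curl F)_z dA,

where D is the disk x^2 + y^2 ≤ 1.

Compute the curl of F = (-7y (z + 1), 7x (z + 1), 0):
    (∇ × F)_x = ∂F_z/∂y - ∂F_y/∂z = -7x,
    (∇ × F)_y = ∂F_x/∂z - ∂F_z/∂x = -7y,
    (∇ × F)_z = ∂F_y/∂x - ∂F_x/∂y = 14z + 14.

On z = 3, (curl F)_z = 56.

Convert to polar (x = r cos θ, y = r sin θ, dA = r dr dθ); the integrand becomes 56, so

    ∬_D (curl F)_z dA = ∫_0^{2π} ∫_0^{1} (56) · r dr dθ.

Inner (r from 0 to 1): 28.
Outer (θ from 0 to 2π): 56π.

Therefore ∮_C F · dr = 56π.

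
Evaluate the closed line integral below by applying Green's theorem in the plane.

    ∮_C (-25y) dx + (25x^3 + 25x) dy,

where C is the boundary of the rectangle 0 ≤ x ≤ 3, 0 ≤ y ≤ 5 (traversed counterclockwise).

Green's theorem converts the closed line integral into a double integral over the enclosed region D:

    ∮_C P dx + Q dy = ∬_D (∂Q/∂x - ∂P/∂y) dA.

Here P = -25y, Q = 25x^3 + 25x, so

    ∂Q/∂x = 75x^2 + 25,    ∂P/∂y = -25,
    ∂Q/∂x - ∂P/∂y = 75x^2 + 50.

D is the region 0 ≤ x ≤ 3, 0 ≤ y ≤ 5. Evaluating the double integral:

    ∬_D (75x^2 + 50) dA = ∫_0^{3} ∫_0^{5} (75x^2 + 50) dy dx.

Inner (y from 0 to 5): 375x^2 + 250.
Outer (x from 0 to 3): 4125.

Therefore ∮_C P dx + Q dy = 4125.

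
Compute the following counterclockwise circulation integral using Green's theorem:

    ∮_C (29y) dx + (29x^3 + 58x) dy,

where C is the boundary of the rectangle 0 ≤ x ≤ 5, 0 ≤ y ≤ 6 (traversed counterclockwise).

Green's theorem converts the closed line integral into a double integral over the enclosed region D:

    ∮_C P dx + Q dy = ∬_D (∂Q/∂x - ∂P/∂y) dA.

Here P = 29y, Q = 29x^3 + 58x, so

    ∂Q/∂x = 87x^2 + 58,    ∂P/∂y = 29,
    ∂Q/∂x - ∂P/∂y = 87x^2 + 29.

D is the region 0 ≤ x ≤ 5, 0 ≤ y ≤ 6. Evaluating the double integral:

    ∬_D (87x^2 + 29) dA = ∫_0^{5} ∫_0^{6} (87x^2 + 29) dy dx.

Inner (y from 0 to 6): 522x^2 + 174.
Outer (x from 0 to 5): 22620.

Therefore ∮_C P dx + Q dy = 22620.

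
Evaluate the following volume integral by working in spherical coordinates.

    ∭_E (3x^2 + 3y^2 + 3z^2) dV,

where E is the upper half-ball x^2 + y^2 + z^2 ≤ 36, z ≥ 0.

In spherical coordinates, x = ρ sin(φ) cos(θ), y = ρ sin(φ) sin(θ), z = ρ cos(φ), and dV = ρ^2 sin(φ) dρ dφ dθ.

The integrand becomes 3ρ^2, so

    ∭_E (3x^2 + 3y^2 + 3z^2) dV = ∫_{0}^{2π} ∫_{0}^{π/2} ∫_{0}^{6} (3ρ^2) · ρ^2 sin(φ) dρ dφ dθ.

Inner (ρ): 23328sin(φ)/5.
Middle (φ): 23328/5.
Outer (θ): 46656π/5.

Therefore the triple integral equals 46656π/5.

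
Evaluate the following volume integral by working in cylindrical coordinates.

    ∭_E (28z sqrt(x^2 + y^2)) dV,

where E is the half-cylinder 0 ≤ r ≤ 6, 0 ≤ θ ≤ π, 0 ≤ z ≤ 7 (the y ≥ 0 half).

In cylindrical coordinates, x = r cos(θ), y = r sin(θ), z = z, and dV = r dr dθ dz.

The integrand becomes 28r z, so

    ∭_E (28z sqrt(x^2 + y^2)) dV = ∫_{0}^{π} ∫_{0}^{6} ∫_{0}^{7} (28r z) · r dz dr dθ.

Inner (z): 686r^2.
Middle (r from 0 to 6): 49392.
Outer (θ): 49392π.

Therefore the triple integral equals 49392π.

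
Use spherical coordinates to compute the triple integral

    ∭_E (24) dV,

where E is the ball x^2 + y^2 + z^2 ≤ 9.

In spherical coordinates, x = ρ sin(φ) cos(θ), y = ρ sin(φ) sin(θ), z = ρ cos(φ), and dV = ρ^2 sin(φ) dρ dφ dθ.

The integrand becomes 24, so

    ∭_E (24) dV = ∫_{0}^{2π} ∫_{0}^{π} ∫_{0}^{3} (24) · ρ^2 sin(φ) dρ dφ dθ.

Inner (ρ): 216sin(φ).
Middle (φ): 432.
Outer (θ): 864π.

Therefore the triple integral equals 864π.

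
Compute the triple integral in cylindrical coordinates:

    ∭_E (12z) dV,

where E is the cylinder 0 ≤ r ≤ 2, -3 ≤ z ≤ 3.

In cylindrical coordinates, x = r cos(θ), y = r sin(θ), z = z, and dV = r dr dθ dz.

The integrand becomes 12z, so

    ∭_E (12z) dV = ∫_{0}^{2π} ∫_{0}^{2} ∫_{-3}^{3} (12z) · r dz dr dθ.

Inner (z): 0.
Middle (r from 0 to 2): 0.
Outer (θ): 0.

Therefore the triple integral equals 0.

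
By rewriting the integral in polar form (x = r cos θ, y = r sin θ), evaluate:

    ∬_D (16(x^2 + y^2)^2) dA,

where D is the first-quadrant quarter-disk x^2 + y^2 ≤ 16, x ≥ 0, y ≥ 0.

The region D is 0 ≤ r ≤ 4, 0 ≤ θ ≤ π/2 in polar coordinates, where x = r cos(θ), y = r sin(θ), and dA = r dr dθ.

Under the substitution, the integrand becomes 16r^4, so

    ∬_D (16(x^2 + y^2)^2) dA = ∫_{0}^{π/2} ∫_{0}^{4} (16r^4) · r dr dθ.

Inner integral (in r): ∫_{0}^{4} (16r^4) · r dr = 32768/3.

Outer integral (in θ): ∫_{0}^{π/2} (32768/3) dθ = 16384π/3.

Therefore ∬_D (16(x^2 + y^2)^2) dA = 16384π/3.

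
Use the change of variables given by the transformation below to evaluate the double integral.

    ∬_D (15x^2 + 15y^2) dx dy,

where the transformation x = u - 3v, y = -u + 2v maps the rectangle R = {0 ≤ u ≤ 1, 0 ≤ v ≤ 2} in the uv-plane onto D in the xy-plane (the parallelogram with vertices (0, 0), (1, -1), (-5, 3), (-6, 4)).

Compute the Jacobian determinant of (x, y) with respect to (u, v):

    ∂(x,y)/∂(u,v) = | 1  -3 | = (1)(2) - (-3)(-1) = -1.
                   | -1  2 |

Its absolute value is |J| = 1 (the area scaling factor).

Substituting x = u - 3v, y = -u + 2v into the integrand,

    15x^2 + 15y^2 → 30u^2 - 150u v + 195v^2,

so the integral becomes

    ∬_R (30u^2 - 150u v + 195v^2) · |J| du dv = ∫_0^1 ∫_0^2 (30u^2 - 150u v + 195v^2) dv du.

Inner (v): 60u^2 - 300u + 520.
Outer (u): 390.

Therefore ∬_D (15x^2 + 15y^2) dx dy = 390.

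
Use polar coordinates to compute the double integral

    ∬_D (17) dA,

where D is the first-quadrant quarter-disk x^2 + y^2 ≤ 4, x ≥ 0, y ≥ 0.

The region D is 0 ≤ r ≤ 2, 0 ≤ θ ≤ π/2 in polar coordinates, where x = r cos(θ), y = r sin(θ), and dA = r dr dθ.

Under the substitution, the integrand becomes 17, so

    ∬_D (17) dA = ∫_{0}^{π/2} ∫_{0}^{2} (17) · r dr dθ.

Inner integral (in r): ∫_{0}^{2} (17) · r dr = 34.

Outer integral (in θ): ∫_{0}^{π/2} (34) dθ = 17π.

Therefore ∬_D (17) dA = 17π.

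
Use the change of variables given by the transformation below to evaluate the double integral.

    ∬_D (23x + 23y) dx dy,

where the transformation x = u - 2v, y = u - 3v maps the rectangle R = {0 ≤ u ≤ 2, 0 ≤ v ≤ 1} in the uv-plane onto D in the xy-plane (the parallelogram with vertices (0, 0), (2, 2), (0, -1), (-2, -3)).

Compute the Jacobian determinant of (x, y) with respect to (u, v):

    ∂(x,y)/∂(u,v) = | 1  -2 | = (1)(-3) - (-2)(1) = -1.
                   | 1  -3 |

Its absolute value is |J| = 1 (the area scaling factor).

Substituting x = u - 2v, y = u - 3v into the integrand,

    23x + 23y → 46u - 115v,

so the integral becomes

    ∬_R (46u - 115v) · |J| du dv = ∫_0^2 ∫_0^1 (46u - 115v) dv du.

Inner (v): 46u - 115/2.
Outer (u): -23.

Therefore ∬_D (23x + 23y) dx dy = -23.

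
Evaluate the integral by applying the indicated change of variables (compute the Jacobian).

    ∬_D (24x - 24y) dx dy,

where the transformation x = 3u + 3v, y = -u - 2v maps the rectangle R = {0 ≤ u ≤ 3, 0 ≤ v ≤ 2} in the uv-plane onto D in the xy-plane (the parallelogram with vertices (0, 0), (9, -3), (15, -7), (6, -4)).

Compute the Jacobian determinant of (x, y) with respect to (u, v):

    ∂(x,y)/∂(u,v) = | 3  3 | = (3)(-2) - (3)(-1) = -3.
                   | -1  -2 |

Its absolute value is |J| = 3 (the area scaling factor).

Substituting x = 3u + 3v, y = -u - 2v into the integrand,

    24x - 24y → 96u + 120v,

so the integral becomes

    ∬_R (96u + 120v) · |J| du dv = ∫_0^3 ∫_0^2 (288u + 360v) dv du.

Inner (v): 576u + 720.
Outer (u): 4752.

Therefore ∬_D (24x - 24y) dx dy = 4752.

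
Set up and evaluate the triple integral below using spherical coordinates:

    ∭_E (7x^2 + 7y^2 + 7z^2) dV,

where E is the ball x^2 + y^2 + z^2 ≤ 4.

In spherical coordinates, x = ρ sin(φ) cos(θ), y = ρ sin(φ) sin(θ), z = ρ cos(φ), and dV = ρ^2 sin(φ) dρ dφ dθ.

The integrand becomes 7ρ^2, so

    ∭_E (7x^2 + 7y^2 + 7z^2) dV = ∫_{0}^{2π} ∫_{0}^{π} ∫_{0}^{2} (7ρ^2) · ρ^2 sin(φ) dρ dφ dθ.

Inner (ρ): 224sin(φ)/5.
Middle (φ): 448/5.
Outer (θ): 896π/5.

Therefore the triple integral equals 896π/5.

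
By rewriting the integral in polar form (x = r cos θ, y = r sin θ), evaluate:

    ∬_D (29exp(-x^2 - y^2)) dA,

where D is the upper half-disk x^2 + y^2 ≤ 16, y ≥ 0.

The region D is 0 ≤ r ≤ 4, 0 ≤ θ ≤ π in polar coordinates, where x = r cos(θ), y = r sin(θ), and dA = r dr dθ.

Under the substitution, the integrand becomes 29exp(-r^2), so

    ∬_D (29exp(-x^2 - y^2)) dA = ∫_{0}^{π} ∫_{0}^{4} (29exp(-r^2)) · r dr dθ.

Inner integral (in r): ∫_{0}^{4} (29exp(-r^2)) · r dr = 29/2 - 29exp(-16)/2.

Outer integral (in θ): ∫_{0}^{π} (29/2 - 29exp(-16)/2) dθ = -29π (1 - exp(16))exp(-16)/2.

Therefore ∬_D (29exp(-x^2 - y^2)) dA = -29π (1 - exp(16))exp(-16)/2.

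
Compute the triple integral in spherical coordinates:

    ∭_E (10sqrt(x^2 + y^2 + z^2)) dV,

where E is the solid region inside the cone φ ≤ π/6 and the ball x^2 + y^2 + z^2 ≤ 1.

In spherical coordinates, x = ρ sin(φ) cos(θ), y = ρ sin(φ) sin(θ), z = ρ cos(φ), and dV = ρ^2 sin(φ) dρ dφ dθ.

The integrand becomes 10ρ, so

    ∭_E (10sqrt(x^2 + y^2 + z^2)) dV = ∫_{0}^{2π} ∫_{0}^{π/6} ∫_{0}^{1} (10ρ) · ρ^2 sin(φ) dρ dφ dθ.

Inner (ρ): 5sin(φ)/2.
Middle (φ): 5/2 - 5sqrt(3)/4.
Outer (θ): 5π (2 - sqrt(3))/2.

Therefore the triple integral equals 5π (2 - sqrt(3))/2.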